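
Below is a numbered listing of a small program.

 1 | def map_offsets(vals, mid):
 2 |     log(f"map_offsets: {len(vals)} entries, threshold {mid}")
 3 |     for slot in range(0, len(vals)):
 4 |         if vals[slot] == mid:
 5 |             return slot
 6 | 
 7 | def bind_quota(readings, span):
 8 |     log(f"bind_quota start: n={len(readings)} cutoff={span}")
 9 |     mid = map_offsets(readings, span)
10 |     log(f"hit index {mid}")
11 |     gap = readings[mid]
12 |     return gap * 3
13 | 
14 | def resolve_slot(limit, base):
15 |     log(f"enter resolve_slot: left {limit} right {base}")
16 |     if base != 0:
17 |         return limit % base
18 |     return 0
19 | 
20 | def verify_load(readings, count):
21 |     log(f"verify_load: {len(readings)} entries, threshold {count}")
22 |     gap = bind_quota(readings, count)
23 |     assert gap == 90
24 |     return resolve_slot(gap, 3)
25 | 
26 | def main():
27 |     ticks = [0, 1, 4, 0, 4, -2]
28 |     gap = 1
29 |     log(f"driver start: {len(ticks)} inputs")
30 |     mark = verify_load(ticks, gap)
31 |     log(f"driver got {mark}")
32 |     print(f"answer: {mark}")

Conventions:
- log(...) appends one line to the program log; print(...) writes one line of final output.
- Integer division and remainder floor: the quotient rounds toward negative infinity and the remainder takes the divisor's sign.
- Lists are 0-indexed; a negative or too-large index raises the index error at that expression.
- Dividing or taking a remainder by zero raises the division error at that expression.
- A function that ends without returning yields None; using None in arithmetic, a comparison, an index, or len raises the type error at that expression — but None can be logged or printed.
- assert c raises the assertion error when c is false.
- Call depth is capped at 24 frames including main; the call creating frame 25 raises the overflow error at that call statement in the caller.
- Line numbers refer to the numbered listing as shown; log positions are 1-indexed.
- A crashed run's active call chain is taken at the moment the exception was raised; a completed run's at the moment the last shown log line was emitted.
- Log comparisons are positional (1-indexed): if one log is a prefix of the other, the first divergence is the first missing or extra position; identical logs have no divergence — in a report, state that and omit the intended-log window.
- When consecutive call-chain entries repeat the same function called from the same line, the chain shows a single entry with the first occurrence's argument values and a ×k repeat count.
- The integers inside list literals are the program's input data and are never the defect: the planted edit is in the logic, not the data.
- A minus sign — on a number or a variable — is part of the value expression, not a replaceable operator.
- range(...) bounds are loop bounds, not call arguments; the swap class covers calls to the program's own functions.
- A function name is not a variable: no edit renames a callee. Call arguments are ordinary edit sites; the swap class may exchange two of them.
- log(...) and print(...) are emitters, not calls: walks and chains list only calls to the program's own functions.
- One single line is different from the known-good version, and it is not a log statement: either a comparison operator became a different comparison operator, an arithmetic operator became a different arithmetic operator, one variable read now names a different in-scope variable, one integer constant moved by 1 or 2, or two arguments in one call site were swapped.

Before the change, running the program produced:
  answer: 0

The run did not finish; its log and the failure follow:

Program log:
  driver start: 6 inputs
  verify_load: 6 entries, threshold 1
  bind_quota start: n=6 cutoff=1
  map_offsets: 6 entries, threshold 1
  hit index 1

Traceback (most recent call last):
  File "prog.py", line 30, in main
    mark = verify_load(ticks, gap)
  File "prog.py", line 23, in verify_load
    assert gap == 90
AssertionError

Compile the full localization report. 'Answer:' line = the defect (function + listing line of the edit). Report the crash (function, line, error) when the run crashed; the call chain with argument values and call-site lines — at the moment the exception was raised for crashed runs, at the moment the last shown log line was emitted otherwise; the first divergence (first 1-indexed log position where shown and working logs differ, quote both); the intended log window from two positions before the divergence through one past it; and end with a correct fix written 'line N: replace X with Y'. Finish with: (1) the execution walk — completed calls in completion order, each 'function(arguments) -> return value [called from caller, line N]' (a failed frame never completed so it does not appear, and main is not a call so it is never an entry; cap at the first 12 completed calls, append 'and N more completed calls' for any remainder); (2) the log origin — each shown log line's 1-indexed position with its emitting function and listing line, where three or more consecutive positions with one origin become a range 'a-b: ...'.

Answer: the defect is in verify_load at line 23.
The tell: The faulty run's log stops after 5 lines; the working version's next line would be 'enter resolve_slot: left 3 right 3'.
Crash: verify_load, line 23, AssertionError.
Call chain: main -> verify_load([0, 1, 4, 0, 4, -2], 1) (called at line 30).
First divergence: position 6 — the faulty run's log ends after 5 lines; the working version continues with 'enter resolve_slot: left 3 right 3'.
Intended log window:
  4: map_offsets: 6 entries, threshold 1
  5: hit index 1
  6: enter resolve_slot: left 3 right 3
  7: driver got 0
Execution walk:
  map_offsets([0, 1, 4, 0, 4, -2], 1) -> 1  [called from bind_quota, line 9]
  bind_quota([0, 1, 4, 0, 4, -2], 1) -> 3  [called from verify_load, line 22]
Log origin:
  1 — main, line 29
  2 — verify_load, line 21
  3 — bind_quota, line 8
  4 — map_offsets, line 2
  5 — bind_quota, line 10
A correct fix: line 23: replace `==` with `<=`.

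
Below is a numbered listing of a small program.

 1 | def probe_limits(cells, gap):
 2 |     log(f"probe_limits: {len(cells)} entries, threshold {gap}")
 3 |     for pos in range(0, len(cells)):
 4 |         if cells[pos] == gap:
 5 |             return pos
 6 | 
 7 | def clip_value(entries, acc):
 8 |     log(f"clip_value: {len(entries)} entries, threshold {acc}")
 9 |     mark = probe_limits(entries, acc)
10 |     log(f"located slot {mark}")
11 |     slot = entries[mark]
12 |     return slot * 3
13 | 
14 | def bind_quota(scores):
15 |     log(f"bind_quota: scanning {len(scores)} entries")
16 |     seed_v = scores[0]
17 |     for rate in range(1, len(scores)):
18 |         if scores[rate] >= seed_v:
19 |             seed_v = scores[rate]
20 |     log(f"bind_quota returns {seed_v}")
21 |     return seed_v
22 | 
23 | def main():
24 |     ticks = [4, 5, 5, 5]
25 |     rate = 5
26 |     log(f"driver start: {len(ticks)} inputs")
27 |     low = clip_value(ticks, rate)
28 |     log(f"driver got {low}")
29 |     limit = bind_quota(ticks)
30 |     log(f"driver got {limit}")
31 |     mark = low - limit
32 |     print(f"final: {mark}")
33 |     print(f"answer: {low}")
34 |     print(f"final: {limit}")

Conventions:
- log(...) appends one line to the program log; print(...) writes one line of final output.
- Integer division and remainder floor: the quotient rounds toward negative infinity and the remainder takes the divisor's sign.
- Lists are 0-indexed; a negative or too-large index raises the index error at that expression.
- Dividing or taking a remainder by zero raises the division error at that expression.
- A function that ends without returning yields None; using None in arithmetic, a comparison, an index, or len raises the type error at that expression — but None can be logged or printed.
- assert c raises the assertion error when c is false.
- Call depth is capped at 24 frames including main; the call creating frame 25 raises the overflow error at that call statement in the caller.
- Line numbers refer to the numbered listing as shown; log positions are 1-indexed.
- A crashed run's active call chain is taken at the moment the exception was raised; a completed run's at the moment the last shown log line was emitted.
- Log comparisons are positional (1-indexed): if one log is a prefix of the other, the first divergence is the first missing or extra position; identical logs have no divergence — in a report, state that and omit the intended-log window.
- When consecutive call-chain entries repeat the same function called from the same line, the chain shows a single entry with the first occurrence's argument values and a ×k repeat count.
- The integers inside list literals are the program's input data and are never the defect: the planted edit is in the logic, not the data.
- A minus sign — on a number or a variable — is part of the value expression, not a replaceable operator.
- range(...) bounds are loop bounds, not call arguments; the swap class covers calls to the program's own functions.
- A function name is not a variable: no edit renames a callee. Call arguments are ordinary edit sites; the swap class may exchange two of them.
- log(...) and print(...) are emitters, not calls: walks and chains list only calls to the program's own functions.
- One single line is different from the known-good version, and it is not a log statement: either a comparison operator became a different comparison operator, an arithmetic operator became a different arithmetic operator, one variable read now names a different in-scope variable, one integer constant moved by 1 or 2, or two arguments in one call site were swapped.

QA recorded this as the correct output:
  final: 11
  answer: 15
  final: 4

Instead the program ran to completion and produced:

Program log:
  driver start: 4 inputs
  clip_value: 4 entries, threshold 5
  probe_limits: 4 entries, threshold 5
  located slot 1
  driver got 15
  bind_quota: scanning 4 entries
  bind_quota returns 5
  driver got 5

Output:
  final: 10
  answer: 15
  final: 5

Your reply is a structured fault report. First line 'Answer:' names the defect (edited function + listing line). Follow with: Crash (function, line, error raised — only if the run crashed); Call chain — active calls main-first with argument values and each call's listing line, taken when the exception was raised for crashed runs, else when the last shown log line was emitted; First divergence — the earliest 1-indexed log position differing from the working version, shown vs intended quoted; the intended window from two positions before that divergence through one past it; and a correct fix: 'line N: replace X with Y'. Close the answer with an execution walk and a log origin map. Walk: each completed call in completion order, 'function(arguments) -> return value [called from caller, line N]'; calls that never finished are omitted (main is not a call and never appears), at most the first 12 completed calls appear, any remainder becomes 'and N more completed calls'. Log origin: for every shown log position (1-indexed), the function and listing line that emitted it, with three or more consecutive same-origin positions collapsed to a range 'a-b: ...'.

Answer: the defect is in bind_quota at line 18.
Key observation: Position 7 is the first bad log line: 'bind_quota returns 5' should read 'bind_quota returns 4'.
Call chain: main.
First divergence: at position 7 the run shows 'bind_quota returns 5' where the working version logs 'bind_quota returns 4'.
Intended log window:
  5: driver got 15
  6: bind_quota: scanning 4 entries
  7: bind_quota returns 4
  8: driver got 4
Execution walk:
  probe_limits([4, 5, 5, 5], 5) -> 1  [called from clip_value, line 9]
  clip_value([4, 5, 5, 5], 5) -> 15  [called from main, line 27]
  bind_quota([4, 5, 5, 5]) -> 5  [called from main, line 29]
Log origin:
  1: emitted by main (line 26)
  2: emitted by clip_value (line 8)
  3: emitted by probe_limits (line 2)
  4: emitted by clip_value (line 10)
  5: emitted by main (line 28)
  6: emitted by bind_quota (line 15)
  7: emitted by bind_quota (line 20)
  8: emitted by main (line 30)
A correct fix: line 18: replace `>=` with `<`.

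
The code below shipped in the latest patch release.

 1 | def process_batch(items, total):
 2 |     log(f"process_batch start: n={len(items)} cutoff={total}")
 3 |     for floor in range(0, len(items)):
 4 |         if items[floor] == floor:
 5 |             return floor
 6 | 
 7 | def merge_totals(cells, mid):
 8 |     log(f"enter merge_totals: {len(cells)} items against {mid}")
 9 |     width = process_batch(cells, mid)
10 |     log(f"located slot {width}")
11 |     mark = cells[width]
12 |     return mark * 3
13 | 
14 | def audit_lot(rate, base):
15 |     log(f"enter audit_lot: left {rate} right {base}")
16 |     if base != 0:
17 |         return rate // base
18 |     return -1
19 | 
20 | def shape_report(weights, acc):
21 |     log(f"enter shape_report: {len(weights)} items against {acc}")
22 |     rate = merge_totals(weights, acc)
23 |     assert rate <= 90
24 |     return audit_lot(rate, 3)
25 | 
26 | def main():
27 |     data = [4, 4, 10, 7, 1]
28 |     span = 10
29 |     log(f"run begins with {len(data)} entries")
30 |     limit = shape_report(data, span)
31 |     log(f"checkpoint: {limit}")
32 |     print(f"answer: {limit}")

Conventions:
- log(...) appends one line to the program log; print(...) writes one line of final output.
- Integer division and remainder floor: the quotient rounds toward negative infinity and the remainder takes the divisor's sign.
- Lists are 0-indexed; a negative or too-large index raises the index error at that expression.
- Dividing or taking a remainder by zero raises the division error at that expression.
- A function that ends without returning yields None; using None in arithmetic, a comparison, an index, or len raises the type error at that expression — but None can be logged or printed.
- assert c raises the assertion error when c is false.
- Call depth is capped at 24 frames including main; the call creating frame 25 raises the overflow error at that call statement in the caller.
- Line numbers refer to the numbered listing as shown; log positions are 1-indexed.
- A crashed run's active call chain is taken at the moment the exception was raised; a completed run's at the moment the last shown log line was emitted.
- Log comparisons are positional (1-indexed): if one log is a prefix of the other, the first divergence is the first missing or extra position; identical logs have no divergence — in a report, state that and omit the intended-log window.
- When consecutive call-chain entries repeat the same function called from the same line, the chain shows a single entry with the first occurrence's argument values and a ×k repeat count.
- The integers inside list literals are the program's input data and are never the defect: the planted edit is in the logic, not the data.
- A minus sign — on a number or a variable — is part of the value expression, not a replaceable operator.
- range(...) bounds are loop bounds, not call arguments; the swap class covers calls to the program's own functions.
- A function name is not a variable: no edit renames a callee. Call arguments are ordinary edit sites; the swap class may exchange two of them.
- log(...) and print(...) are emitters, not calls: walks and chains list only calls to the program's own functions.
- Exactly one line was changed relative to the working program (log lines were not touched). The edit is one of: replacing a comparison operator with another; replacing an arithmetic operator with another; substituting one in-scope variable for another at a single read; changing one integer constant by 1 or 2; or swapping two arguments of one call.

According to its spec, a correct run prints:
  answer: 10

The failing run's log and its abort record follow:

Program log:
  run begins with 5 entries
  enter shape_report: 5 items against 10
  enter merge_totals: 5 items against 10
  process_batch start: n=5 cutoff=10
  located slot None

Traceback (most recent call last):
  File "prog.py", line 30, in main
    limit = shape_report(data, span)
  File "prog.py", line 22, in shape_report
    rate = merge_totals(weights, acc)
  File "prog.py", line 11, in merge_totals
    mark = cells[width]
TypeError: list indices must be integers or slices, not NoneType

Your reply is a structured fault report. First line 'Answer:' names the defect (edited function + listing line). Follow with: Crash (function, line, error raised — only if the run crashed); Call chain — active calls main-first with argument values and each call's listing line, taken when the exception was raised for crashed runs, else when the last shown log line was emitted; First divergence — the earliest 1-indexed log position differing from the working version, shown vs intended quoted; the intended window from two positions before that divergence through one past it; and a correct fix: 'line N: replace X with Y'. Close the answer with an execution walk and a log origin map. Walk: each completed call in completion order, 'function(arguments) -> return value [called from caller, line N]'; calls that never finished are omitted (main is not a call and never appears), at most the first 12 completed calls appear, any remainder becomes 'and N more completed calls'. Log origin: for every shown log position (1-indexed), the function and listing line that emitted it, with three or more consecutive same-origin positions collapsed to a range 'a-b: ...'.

Answer: the defect is in process_batch at line 4.
Key observation: The log first diverges at position 5: the faulty run prints 'located slot None' where the working version prints 'located slot 2'.
Crash: merge_totals, line 11, TypeError.
Call chain: main -> shape_report([4, 4, 10, 7, 1], 10) (called at line 30) -> merge_totals([4, 4, 10, 7, 1], 10) (called at line 22).
First divergence: position 5 — the shown line 'located slot None' should read 'located slot 2'.
Intended log window:
  3: enter merge_totals: 5 items against 10
  4: process_batch start: n=5 cutoff=10
  5: located slot 2
  6: enter audit_lot: left 30 right 3
Execution walk:
  process_batch([4, 4, 10, 7, 1], 10) -> None  [called from merge_totals, line 9]
Origin of each log line:
  1: logged in main at line 29
  2: logged in shape_report at line 21
  3: logged in merge_totals at line 8
  4: logged in process_batch at line 2
  5: logged in merge_totals at line 10
A correct fix: line 4: replace `items[floor] == floor` with `items[floor] == total`.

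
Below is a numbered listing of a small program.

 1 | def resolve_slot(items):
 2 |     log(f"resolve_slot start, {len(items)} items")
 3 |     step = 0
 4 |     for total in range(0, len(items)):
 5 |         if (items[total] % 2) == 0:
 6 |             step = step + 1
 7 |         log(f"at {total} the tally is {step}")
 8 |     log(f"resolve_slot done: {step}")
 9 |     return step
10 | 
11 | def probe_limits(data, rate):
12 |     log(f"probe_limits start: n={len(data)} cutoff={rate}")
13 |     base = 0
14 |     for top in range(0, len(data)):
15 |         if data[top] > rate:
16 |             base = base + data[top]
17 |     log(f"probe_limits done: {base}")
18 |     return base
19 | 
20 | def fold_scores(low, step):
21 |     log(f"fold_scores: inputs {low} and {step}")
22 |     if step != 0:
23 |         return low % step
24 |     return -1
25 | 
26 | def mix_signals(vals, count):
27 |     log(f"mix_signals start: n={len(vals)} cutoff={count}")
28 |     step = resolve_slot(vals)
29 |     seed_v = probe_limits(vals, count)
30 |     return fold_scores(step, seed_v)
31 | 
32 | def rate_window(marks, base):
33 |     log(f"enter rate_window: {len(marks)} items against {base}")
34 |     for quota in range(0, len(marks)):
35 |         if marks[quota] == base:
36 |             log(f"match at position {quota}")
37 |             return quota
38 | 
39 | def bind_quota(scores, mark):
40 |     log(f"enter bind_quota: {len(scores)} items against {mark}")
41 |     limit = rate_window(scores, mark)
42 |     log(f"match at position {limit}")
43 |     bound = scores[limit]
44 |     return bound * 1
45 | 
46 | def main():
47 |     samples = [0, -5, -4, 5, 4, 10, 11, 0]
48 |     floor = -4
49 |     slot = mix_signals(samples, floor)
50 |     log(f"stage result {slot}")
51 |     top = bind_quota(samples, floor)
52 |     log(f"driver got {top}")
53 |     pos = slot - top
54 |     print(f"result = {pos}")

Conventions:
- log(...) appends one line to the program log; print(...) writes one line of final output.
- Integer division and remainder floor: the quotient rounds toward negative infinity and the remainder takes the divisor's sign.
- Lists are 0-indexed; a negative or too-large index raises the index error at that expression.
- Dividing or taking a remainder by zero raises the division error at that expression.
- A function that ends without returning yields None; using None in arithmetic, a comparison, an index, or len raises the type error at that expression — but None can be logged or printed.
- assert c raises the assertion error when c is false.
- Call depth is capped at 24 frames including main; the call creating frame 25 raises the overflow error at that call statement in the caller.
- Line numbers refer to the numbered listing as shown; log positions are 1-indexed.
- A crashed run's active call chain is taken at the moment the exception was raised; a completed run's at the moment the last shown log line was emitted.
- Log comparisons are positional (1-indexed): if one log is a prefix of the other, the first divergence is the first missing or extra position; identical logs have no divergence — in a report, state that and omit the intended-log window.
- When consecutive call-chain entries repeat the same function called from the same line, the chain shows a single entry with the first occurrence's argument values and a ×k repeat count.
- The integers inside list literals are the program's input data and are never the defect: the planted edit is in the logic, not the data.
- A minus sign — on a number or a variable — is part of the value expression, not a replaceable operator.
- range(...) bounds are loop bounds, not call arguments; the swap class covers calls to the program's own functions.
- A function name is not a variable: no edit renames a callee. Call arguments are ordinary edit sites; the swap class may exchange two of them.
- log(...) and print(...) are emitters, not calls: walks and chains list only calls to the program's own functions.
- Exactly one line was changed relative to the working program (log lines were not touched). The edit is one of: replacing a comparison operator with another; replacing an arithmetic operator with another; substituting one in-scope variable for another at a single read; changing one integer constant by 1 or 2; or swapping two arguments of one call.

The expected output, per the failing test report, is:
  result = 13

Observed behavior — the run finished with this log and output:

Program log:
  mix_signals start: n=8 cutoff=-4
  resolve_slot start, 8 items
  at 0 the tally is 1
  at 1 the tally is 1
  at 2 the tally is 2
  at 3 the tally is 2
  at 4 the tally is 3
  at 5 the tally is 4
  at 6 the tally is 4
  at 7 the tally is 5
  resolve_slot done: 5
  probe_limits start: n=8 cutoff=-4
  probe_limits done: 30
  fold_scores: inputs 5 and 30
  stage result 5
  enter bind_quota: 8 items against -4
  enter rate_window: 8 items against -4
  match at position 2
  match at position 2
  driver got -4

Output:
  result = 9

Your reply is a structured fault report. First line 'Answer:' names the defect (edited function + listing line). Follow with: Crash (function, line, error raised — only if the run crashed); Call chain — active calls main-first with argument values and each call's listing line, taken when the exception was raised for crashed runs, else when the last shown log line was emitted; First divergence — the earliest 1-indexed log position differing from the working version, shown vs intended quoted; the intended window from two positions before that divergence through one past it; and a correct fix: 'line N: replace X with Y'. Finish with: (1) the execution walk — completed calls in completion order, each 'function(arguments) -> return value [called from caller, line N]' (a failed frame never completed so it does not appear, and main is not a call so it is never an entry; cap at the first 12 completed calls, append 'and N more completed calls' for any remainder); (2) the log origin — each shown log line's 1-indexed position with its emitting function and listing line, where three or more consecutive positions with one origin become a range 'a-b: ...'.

Answer: the defect is in bind_quota at line 44.
Key observation: Position 20 is the first bad log line: 'driver got -4' should read 'driver got -8'.
Call chain: main.
First divergence: position 20 — the shown line 'driver got -4' should read 'driver got -8'.
Intended log window:
  18: match at position 2
  19: match at position 2
  20: driver got -8
Execution walk:
  resolve_slot([0, -5, -4, 5, 4, 10, 11, 0]) -> 5  [called from mix_signals, line 28]
  probe_limits([0, -5, -4, 5, 4, 10, 11, 0], -4) -> 30  [called from mix_signals, line 29]
  fold_scores(5, 30) -> 5  [called from mix_signals, line 30]
  mix_signals([0, -5, -4, 5, 4, 10, 11, 0], -4) -> 5  [called from main, line 49]
  rate_window([0, -5, -4, 5, 4, 10, 11, 0], -4) -> 2  [called from bind_quota, line 41]
  bind_quota([0, -5, -4, 5, 4, 10, 11, 0], -4) -> -4  [called from main, line 51]
Log origins:
  1: from mix_signals, line 27
  2: from resolve_slot, line 2
  3-10: from resolve_slot, line 7
  11: from resolve_slot, line 8
  12: from probe_limits, line 12
  13: from probe_limits, line 17
  14: from fold_scores, line 21
  15: from main, line 50
  16: from bind_quota, line 40
  17: from rate_window, line 33
  18: from rate_window, line 36
  19: from bind_quota, line 42
  20: from main, line 52
A correct fix: line 44: replace `1` with `2`.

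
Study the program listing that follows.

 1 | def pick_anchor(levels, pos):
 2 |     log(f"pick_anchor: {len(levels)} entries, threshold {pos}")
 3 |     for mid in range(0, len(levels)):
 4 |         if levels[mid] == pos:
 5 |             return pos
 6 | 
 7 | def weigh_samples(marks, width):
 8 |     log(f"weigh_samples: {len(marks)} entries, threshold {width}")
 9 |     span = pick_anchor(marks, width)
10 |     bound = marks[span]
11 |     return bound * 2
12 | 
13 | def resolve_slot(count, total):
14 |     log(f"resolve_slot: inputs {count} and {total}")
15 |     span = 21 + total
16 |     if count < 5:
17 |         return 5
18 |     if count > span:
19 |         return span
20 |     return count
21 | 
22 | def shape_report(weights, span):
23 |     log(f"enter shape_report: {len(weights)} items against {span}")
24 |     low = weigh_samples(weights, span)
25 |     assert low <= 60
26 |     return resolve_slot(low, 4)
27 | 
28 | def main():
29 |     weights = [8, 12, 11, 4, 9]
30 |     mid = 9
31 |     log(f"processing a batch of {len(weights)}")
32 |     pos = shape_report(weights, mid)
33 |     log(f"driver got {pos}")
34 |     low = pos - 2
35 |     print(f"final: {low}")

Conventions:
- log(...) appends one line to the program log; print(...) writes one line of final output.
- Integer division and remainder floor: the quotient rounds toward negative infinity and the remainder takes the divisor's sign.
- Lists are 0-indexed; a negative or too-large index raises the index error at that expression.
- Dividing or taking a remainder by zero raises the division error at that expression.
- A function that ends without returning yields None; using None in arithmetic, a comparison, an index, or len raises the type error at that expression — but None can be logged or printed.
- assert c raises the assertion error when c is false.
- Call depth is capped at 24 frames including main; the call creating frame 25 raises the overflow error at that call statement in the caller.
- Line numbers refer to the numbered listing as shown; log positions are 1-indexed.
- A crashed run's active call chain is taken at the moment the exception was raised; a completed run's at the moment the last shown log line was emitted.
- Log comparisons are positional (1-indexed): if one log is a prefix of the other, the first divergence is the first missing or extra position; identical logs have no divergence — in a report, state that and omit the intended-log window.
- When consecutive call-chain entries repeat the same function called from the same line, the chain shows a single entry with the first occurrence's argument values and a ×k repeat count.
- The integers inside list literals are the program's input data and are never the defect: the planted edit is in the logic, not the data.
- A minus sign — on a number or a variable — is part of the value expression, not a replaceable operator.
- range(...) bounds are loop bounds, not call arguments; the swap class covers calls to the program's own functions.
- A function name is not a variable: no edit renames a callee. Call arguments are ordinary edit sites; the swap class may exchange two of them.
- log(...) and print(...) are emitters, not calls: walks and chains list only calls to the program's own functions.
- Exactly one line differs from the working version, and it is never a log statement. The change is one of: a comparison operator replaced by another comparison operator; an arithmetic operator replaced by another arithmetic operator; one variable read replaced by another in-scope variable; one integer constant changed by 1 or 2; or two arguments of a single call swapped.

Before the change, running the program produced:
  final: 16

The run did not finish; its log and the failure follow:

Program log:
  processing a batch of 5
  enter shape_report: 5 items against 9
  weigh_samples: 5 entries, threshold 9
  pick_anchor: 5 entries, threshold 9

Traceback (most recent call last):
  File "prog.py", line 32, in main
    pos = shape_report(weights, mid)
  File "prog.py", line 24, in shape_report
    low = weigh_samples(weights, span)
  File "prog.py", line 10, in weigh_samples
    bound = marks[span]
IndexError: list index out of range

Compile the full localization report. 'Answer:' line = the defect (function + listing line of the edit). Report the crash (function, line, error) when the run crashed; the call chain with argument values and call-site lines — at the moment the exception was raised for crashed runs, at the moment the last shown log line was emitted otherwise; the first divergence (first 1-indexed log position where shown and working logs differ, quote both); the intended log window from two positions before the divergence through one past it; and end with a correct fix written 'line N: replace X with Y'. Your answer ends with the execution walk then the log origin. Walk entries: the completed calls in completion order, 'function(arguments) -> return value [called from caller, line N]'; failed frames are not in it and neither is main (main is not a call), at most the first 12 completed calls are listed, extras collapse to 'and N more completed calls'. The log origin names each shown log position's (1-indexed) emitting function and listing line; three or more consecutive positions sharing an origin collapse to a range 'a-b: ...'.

Answer: the defect is in pick_anchor at line 5.
The tell: A complete run would log 'resolve_slot: inputs 18 and 4' next, but this one stopped at 4 lines.
Crash: weigh_samples, line 10, IndexError.
Call chain: main -> shape_report([8, 12, 11, 4, 9], 9) (called at line 32) -> weigh_samples([8, 12, 11, 4, 9], 9) (called at line 24).
First divergence: position 5; the shown log stops at 4 lines while the working version next logs 'resolve_slot: inputs 18 and 4'.
Intended log window:
  3: weigh_samples: 5 entries, threshold 9
  4: pick_anchor: 5 entries, threshold 9
  5: resolve_slot: inputs 18 and 4
  6: driver got 18
Execution walk:
  pick_anchor([8, 12, 11, 4, 9], 9) -> 9  [called from weigh_samples, line 9]
Log line origins:
  1 — main, line 31
  2 — shape_report, line 23
  3 — weigh_samples, line 8
  4 — pick_anchor, line 2
A correct fix: line 5: replace `pos` with `mid`.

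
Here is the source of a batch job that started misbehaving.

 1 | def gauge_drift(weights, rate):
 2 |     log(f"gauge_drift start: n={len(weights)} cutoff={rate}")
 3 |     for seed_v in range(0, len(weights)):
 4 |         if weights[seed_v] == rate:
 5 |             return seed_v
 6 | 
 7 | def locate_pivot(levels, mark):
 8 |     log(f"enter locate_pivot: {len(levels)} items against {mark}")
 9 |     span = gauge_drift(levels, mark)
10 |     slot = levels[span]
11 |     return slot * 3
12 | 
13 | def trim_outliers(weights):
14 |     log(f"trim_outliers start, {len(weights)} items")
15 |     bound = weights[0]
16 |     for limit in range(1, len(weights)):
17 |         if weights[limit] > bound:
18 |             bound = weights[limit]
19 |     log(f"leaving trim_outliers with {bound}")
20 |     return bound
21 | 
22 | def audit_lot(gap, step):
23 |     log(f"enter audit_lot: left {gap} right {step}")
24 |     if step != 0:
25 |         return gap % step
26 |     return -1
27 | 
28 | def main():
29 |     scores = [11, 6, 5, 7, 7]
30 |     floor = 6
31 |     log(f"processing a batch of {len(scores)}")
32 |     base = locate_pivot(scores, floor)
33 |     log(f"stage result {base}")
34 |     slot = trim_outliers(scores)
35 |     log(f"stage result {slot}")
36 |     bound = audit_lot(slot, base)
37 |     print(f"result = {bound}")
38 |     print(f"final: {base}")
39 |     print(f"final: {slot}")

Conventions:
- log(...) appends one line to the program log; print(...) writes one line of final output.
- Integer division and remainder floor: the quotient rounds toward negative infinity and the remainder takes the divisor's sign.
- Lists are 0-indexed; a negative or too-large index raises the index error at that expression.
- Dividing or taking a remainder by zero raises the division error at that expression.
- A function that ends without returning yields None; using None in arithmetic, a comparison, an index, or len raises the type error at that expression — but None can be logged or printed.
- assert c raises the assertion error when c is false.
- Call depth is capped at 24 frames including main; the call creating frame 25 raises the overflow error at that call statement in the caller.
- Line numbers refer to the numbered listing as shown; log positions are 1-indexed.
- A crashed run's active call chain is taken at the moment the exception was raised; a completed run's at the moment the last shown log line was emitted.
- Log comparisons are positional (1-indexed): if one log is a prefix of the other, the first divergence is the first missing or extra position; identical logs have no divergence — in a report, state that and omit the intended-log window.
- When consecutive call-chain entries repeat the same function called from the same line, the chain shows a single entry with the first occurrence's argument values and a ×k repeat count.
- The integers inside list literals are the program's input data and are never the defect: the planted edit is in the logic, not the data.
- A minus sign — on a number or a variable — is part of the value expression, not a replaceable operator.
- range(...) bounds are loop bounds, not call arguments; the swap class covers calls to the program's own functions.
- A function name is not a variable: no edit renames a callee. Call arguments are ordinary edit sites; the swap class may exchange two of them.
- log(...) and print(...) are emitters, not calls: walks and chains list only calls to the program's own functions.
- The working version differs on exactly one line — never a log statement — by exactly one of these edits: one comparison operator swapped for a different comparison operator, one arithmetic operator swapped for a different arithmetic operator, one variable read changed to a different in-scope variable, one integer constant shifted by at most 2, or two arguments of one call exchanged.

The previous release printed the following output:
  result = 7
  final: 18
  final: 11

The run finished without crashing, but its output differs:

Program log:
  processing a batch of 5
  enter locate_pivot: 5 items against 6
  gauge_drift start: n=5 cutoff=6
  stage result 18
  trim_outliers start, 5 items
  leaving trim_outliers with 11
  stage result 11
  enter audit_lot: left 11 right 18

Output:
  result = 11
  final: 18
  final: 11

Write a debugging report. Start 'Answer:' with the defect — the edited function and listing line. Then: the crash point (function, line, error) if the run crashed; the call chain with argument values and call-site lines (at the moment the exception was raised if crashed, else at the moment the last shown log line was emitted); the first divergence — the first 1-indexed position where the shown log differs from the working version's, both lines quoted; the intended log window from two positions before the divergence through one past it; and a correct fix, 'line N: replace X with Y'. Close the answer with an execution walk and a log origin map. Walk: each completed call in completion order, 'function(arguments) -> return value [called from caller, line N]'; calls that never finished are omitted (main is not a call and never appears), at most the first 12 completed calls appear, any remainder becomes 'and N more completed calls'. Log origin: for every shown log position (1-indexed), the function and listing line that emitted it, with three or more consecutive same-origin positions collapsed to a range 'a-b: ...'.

Answer: the defect is in main at line 36.
Key fact: At log position 8 the runs split — shown 'enter audit_lot: left 11 right 18', but the working version logs 'enter audit_lot: left 18 right 11'.
Call chain: main -> audit_lot(11, 18) (called at line 36).
First divergence: position 8 — the shown line 'enter audit_lot: left 11 right 18' should read 'enter audit_lot: left 18 right 11'.
Intended log window:
  6: leaving trim_outliers with 11
  7: stage result 11
  8: enter audit_lot: left 18 right 11
Execution walk:
  gauge_drift([11, 6, 5, 7, 7], 6) -> 1  [called from locate_pivot, line 9]
  locate_pivot([11, 6, 5, 7, 7], 6) -> 18  [called from main, line 32]
  trim_outliers([11, 6, 5, 7, 7]) -> 11  [called from main, line 34]
  audit_lot(11, 18) -> 11  [called from main, line 36]
Origin of each log line:
  1: from main, line 31
  2: from locate_pivot, line 8
  3: from gauge_drift, line 2
  4: from main, line 33
  5: from trim_outliers, line 14
  6: from trim_outliers, line 19
  7: from main, line 35
  8: from audit_lot, line 23
A correct fix: line 36: replace `audit_lot(slot, base)` with `audit_lot(base, slot)`.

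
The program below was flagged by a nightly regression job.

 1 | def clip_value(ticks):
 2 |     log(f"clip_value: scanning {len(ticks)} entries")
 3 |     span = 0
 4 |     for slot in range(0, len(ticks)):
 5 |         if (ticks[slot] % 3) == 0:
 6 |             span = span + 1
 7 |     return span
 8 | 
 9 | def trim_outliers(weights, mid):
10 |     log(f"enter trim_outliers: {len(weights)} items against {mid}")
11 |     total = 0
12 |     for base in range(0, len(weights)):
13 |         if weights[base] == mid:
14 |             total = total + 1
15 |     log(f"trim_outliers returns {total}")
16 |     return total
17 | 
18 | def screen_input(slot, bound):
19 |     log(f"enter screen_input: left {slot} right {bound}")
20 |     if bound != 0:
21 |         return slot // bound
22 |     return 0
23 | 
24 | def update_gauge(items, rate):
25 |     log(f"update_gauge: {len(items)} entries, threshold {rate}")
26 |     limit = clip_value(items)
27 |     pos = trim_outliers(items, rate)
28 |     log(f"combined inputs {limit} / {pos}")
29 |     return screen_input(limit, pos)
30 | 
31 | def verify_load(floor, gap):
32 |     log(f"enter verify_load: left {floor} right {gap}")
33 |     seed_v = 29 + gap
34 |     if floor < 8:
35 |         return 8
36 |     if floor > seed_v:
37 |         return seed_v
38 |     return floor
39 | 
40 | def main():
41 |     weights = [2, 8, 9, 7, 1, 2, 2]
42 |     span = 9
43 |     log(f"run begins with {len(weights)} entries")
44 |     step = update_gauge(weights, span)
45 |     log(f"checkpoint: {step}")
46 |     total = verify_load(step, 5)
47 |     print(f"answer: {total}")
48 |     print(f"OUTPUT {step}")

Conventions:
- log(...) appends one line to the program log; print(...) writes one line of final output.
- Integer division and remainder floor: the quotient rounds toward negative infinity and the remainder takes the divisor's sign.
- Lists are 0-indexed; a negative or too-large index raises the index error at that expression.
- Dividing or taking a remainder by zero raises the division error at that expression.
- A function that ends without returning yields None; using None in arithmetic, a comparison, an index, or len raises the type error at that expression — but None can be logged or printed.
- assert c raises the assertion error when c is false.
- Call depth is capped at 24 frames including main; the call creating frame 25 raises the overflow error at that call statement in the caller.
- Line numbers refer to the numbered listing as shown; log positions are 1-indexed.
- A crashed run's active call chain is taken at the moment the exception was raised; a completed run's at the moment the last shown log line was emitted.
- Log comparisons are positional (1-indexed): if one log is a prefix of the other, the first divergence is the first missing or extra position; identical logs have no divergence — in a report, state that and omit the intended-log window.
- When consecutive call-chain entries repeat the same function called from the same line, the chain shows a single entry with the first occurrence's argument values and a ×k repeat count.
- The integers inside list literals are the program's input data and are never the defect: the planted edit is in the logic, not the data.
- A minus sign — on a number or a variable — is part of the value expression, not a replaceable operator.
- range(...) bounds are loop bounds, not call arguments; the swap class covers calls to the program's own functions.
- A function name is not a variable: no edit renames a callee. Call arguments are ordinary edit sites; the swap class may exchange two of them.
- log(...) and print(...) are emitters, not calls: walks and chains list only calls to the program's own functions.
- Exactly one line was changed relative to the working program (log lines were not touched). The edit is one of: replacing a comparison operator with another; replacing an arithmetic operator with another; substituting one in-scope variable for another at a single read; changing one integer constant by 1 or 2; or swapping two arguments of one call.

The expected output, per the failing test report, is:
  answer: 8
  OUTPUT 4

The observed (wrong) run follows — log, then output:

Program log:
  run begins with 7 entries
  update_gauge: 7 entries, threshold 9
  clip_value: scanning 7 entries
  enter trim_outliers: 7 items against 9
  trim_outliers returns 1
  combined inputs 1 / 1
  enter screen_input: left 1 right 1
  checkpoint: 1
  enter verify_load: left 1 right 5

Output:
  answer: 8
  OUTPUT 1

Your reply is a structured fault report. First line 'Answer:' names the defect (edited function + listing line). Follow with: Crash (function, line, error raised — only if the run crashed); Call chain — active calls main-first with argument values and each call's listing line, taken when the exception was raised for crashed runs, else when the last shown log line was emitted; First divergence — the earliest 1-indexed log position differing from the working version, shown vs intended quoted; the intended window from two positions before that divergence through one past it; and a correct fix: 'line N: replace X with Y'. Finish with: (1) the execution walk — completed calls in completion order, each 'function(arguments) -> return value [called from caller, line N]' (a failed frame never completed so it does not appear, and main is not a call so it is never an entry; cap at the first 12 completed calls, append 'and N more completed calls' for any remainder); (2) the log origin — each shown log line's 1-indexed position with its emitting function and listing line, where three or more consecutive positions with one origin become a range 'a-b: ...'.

Answer: the defect is in clip_value at line 5.
The tell: Everything matches until log position 6, which reads 'combined inputs 1 / 1' in place of 'combined inputs 4 / 1'.
Call chain: main -> verify_load(1, 5) (called at line 46).
First divergence: position 6 — shown 'combined inputs 1 / 1', intended 'combined inputs 4 / 1'.
Intended log window:
  4: enter trim_outliers: 7 items against 9
  5: trim_outliers returns 1
  6: combined inputs 4 / 1
  7: enter screen_input: left 4 right 1
Execution walk:
  clip_value([2, 8, 9, 7, 1, 2, 2]) -> 1  [called from update_gauge, line 26]
  trim_outliers([2, 8, 9, 7, 1, 2, 2], 9) -> 1  [called from update_gauge, line 27]
  screen_input(1, 1) -> 1  [called from update_gauge, line 29]
  update_gauge([2, 8, 9, 7, 1, 2, 2], 9) -> 1  [called from main, line 44]
  verify_load(1, 5) -> 8  [called from main, line 46]
Log origins:
  1: from main, line 43
  2: from update_gauge, line 25
  3: from clip_value, line 2
  4: from trim_outliers, line 10
  5: from trim_outliers, line 15
  6: from update_gauge, line 28
  7: from screen_input, line 19
  8: from main, line 45
  9: from verify_load, line 32
A correct fix: line 5: replace `3` with `2`.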